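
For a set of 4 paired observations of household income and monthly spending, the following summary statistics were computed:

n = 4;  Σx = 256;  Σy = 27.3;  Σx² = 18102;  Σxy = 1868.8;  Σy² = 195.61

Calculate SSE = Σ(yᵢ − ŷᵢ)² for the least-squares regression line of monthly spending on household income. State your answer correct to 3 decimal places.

Sxx = Σx² − (Σx)²/n = 18102 − 16384 = 1718
Sxy = Σxy − (Σx)(Σy)/n = 1868.8 − 1747.2 = 121.6
Syy = Σy² − (Σy)²/n = 195.61 − 186.3225 = 9.2875
b = Sxy/Sxx = 121.6/1718 = 0.070780
SSE = Syy − b·Sxy = 9.2875 − 0.070780·121.6 = 0.680655

0.681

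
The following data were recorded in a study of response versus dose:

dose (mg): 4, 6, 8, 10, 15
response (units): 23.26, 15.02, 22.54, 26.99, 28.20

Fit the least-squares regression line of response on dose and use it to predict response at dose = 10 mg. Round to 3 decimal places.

24.356

n = 5, Σx = 43, Σy = 116.01, Σxy = 1056.38, Σx² = 441
Sxx = Σx² − (Σx)²/n = 441 − 369.8 = 71.2
Sxy = Σxy − (Σx)(Σy)/n = 1056.38 − 997.686 = 58.694
b = Sxy/Sxx = 58.694/71.2 = 0.824354
a = ȳ − b·x̄ = 23.202 − 0.824354·8.6 = 16.112556
ŷ(10) = a + b·10 = 16.112556 + 0.824354·10 = 24.356096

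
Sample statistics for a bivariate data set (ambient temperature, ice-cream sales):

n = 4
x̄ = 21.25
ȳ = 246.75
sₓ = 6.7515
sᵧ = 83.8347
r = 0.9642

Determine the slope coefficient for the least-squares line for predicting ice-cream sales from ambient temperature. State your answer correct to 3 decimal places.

11.973

b = r · sᵧ/sₓ = 0.9642 · 83.8347/6.7515 = 11.972661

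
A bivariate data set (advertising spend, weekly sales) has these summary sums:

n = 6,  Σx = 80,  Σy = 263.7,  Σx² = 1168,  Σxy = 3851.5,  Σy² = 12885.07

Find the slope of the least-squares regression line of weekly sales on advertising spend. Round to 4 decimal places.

3.3109

Sxx = Σx² − (Σx)²/n = 1168 − 1066.666667 = 101.333333
Sxy = Σxy − (Σx)(Σy)/n = 3851.5 − 3516 = 335.5
b = Sxy/Sxx = 335.5/101.333333 = 3.310855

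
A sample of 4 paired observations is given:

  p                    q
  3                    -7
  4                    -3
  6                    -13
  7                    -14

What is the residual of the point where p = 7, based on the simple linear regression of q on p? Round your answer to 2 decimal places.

0.05

n = 4, Σx = 20, Σy = -37, Σxy = -209, Σx² = 110
Sxx = Σx² − (Σx)²/n = 110 − 100 = 10
Sxy = Σxy − (Σx)(Σy)/n = -209 − (-185) = -24
b = Sxy/Sxx = -24/10 = -2.4
a = ȳ − b·x̄ = -9.25 − (-2.4)·5 = 2.75
ŷ(7) = 2.75 + (-2.4)·7 = -14.05
residual = y − ŷ = -14 − (-14.05) = 0.05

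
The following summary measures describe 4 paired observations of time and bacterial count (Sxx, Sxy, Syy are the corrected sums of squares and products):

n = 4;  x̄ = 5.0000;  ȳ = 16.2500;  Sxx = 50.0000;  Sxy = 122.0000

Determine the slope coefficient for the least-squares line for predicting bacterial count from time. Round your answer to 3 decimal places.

b = Sxy/Sxx = 122/50 = 2.44

2.440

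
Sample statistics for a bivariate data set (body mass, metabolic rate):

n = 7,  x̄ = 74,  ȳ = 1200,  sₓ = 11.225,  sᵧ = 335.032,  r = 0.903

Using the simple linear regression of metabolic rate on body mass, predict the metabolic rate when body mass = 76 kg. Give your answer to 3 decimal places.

b = r · sᵧ/sₓ = 0.903 · 335.032/11.225 = 26.951795
a = ȳ − b·x̄ = 1200 − 26.951795·74 = -794.432811
ŷ(76) = a + b·76 = -794.432811 + 26.951795·76 = 1253.903589

1253.904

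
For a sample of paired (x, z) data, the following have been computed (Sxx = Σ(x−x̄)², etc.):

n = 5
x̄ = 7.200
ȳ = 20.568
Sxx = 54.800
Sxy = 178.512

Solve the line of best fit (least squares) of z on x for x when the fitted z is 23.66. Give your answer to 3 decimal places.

8.149

b = Sxy/Sxx = 178.512/54.8 = 3.257518
a = ȳ − b·x̄ = 20.568 − 3.257518·7.2 = -2.886131
Set a + b·x = 23.66: x = (23.66 − (-2.886131)) / 3.257518 = 8.149189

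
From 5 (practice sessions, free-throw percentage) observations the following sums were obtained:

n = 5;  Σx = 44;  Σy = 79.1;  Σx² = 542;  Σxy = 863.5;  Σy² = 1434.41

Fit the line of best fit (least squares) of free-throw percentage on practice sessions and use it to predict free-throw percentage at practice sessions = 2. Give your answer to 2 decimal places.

8.47

Sxx = Σx² − (Σx)²/n = 542 − 387.2 = 154.8
Sxy = Σxy − (Σx)(Σy)/n = 863.5 − 696.08 = 167.42
b = Sxy/Sxx = 167.42/154.8 = 1.081525
a = ȳ − b·x̄ = 15.82 − 1.081525·8.8 = 6.302584
ŷ(2) = a + b·2 = 6.302584 + 1.081525·2 = 8.465633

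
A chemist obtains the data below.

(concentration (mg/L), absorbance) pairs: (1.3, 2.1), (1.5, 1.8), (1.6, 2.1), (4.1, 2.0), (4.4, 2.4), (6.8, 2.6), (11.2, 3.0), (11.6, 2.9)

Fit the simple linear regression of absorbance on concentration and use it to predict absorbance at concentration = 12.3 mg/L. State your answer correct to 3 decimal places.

3.047

n = 8, Σx = 42.5, Σy = 18.9, Σxy = 112.47, Σx² = 348.91
Sxx = Σx² − (Σx)²/n = 348.91 − 225.78125 = 123.12875
Sxy = Σxy − (Σx)(Σy)/n = 112.47 − 100.40625 = 12.06375
b = Sxy/Sxx = 12.06375/123.12875 = 0.097977
a = ȳ − b·x̄ = 2.3625 − 0.097977·5.3125 = 1.841999
ŷ(12.3) = a + b·12.3 = 1.841999 + 0.097977·12.3 = 3.047112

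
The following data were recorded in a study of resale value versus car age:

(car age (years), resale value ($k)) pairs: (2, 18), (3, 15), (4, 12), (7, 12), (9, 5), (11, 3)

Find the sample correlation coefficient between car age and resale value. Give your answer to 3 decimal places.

-0.958

n = 6, Σx = 36, Σy = 65, Σxy = 291, Σx² = 280, Σy² = 871
Sxx = Σx² − (Σx)²/n = 280 − 216 = 64
Sxy = Σxy − (Σx)(Σy)/n = 291 − 390 = -99
Syy = Σy² − (Σy)²/n = 871 − 704.166667 = 166.833333
r = Sxy/√(Sxx·Syy) = -99/√(10677.333333) = -99/103.331183 = -0.958084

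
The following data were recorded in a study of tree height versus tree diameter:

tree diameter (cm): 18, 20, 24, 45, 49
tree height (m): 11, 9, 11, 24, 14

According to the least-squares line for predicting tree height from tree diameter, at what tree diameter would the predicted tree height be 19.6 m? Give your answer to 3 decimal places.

n = 5, Σx = 156, Σy = 69, Σxy = 2408, Σx² = 5726
Sxx = Σx² − (Σx)²/n = 5726 − 4867.2 = 858.8
Sxy = Σxy − (Σx)(Σy)/n = 2408 − 2152.8 = 255.2
b = Sxy/Sxx = 255.2/858.8 = 0.297159
a = ȳ − b·x̄ = 13.8 − 0.297159·31.2 = 4.528645
Set a + b·x = 19.6: x = (19.6 − 4.528645) / 0.297159 = 50.718182

50.718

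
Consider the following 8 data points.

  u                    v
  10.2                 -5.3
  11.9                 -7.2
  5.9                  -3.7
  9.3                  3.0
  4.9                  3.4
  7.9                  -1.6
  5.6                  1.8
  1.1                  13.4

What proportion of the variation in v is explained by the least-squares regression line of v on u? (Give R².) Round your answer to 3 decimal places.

n = 8, Σx = 56.8, Σy = 3.8, Σxy = -104.83, Σx² = 485.94, Σy² = 299.54
Sxx = Σx² − (Σx)²/n = 485.94 − 403.28 = 82.66
Sxy = Σxy − (Σx)(Σy)/n = -104.83 − 26.98 = -131.81
Syy = Σy² − (Σy)²/n = 299.54 − 1.805 = 297.735
R² = Sxy²/(Sxx·Syy) = (-131.81)²/(82.66·297.735) = 0.705946

0.706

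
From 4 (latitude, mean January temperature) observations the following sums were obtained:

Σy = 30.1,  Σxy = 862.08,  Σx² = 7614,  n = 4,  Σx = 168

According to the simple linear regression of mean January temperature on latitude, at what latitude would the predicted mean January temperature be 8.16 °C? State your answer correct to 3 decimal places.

Sxx = Σx² − (Σx)²/n = 7614 − 7056 = 558
Sxy = Σxy − (Σx)(Σy)/n = 862.08 − 1264.2 = -402.12
b = Sxy/Sxx = -402.12/558 = -0.720645
a = ȳ − b·x̄ = 7.525 − (-0.720645)·42 = 37.792097
Set a + b·x = 8.16: x = (8.16 − 37.792097) / (-0.720645) = 41.118845

41.119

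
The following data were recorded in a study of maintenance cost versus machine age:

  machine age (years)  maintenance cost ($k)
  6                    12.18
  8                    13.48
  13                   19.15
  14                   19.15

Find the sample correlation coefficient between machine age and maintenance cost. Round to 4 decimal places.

n = 4, Σx = 41, Σy = 63.96, Σxy = 697.97, Σx² = 465, Σy² = 1063.5078
Sxx = Σx² − (Σx)²/n = 465 − 420.25 = 44.75
Sxy = Σxy − (Σx)(Σy)/n = 697.97 − 655.59 = 42.38
Syy = Σy² − (Σy)²/n = 1063.5078 − 1022.7204 = 40.7874
r = Sxy/√(Sxx·Syy) = 42.38/√(1825.23615) = 42.38/42.722783 = 0.991977

0.9920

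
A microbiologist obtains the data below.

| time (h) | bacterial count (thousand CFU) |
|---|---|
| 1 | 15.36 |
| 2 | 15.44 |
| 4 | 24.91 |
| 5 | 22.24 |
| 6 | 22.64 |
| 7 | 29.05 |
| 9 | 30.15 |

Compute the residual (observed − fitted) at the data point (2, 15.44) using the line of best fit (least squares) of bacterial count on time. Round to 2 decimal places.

n = 7, Σx = 34, Σy = 159.79, Σxy = 867.62, Σx² = 212
Sxx = Σx² − (Σx)²/n = 212 − 165.142857 = 46.857143
Sxy = Σxy − (Σx)(Σy)/n = 867.62 − 776.122857 = 91.497143
b = Sxy/Sxx = 91.497143/46.857143 = 1.952683
a = ȳ − b·x̄ = 22.827143 − 1.952683·4.857143 = 13.342683
ŷ(2) = 13.342683 + 1.952683·2 = 17.248049
residual = y − ŷ = 15.44 − 17.248049 = -1.808049

-1.81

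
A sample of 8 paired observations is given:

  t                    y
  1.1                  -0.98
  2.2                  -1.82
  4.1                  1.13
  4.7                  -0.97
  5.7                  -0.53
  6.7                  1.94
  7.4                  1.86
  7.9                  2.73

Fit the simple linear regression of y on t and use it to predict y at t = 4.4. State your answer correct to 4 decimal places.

0.0932

n = 8, Σx = 39.8, Σy = 3.36, Σxy = 40.3, Σx² = 239.5
Sxx = Σx² − (Σx)²/n = 239.5 − 198.005 = 41.495
Sxy = Σxy − (Σx)(Σy)/n = 40.3 − 16.716 = 23.584
b = Sxy/Sxx = 23.584/41.495 = 0.568358
a = ȳ − b·x̄ = 0.42 − 0.568358·4.975 = -2.407579
ŷ(4.4) = a + b·4.4 = -2.407579 + 0.568358·4.4 = 0.093194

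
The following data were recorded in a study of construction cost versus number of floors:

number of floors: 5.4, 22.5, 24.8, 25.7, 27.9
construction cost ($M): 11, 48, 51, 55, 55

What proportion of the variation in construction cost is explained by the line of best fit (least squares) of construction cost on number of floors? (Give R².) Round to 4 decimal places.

0.9908

n = 5, Σx = 106.3, Σy = 220, Σxy = 5352.2, Σx² = 2589.35, Σy² = 11076
Sxx = Σx² − (Σx)²/n = 2589.35 − 2259.938 = 329.412
Sxy = Σxy − (Σx)(Σy)/n = 5352.2 − 4677.2 = 675
Syy = Σy² − (Σy)²/n = 11076 − 9680 = 1396
R² = Sxy²/(Sxx·Syy) = (675)²/(329.412·1396) = 0.990793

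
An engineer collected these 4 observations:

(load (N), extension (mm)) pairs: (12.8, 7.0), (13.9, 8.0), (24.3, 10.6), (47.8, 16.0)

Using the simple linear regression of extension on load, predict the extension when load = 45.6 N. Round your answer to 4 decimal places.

n = 4, Σx = 98.8, Σy = 41.6, Σxy = 1223.18, Σx² = 3232.38
Sxx = Σx² − (Σx)²/n = 3232.38 − 2440.36 = 792.02
Sxy = Σxy − (Σx)(Σy)/n = 1223.18 − 1027.52 = 195.66
b = Sxy/Sxx = 195.66/792.02 = 0.247039
a = ȳ − b·x̄ = 10.4 − 0.247039·24.7 = 4.298131
ŷ(45.6) = a + b·45.6 = 4.298131 + 0.247039·45.6 = 15.563120

15.5631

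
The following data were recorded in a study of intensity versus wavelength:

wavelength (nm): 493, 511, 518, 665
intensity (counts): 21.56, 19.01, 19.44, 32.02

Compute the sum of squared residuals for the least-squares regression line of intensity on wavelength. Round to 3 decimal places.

10.359

n = 4, Σx = 2187, Σy = 92.03, Σxy = 51706.41, Σx² = 1214719, Σy² = 2229.4077
Sxx = Σx² − (Σx)²/n = 1214719 − 1195742.25 = 18976.75
Sxy = Σxy − (Σx)(Σy)/n = 51706.41 − 50317.4025 = 1389.0075
Syy = Σy² − (Σy)²/n = 2229.4077 − 2117.380225 = 112.027475
b = Sxy/Sxx = 1389.0075/18976.75 = 0.073195
SSE = Syy − b·Sxy = 112.027475 − 0.073195·1389.0075 = 10.358757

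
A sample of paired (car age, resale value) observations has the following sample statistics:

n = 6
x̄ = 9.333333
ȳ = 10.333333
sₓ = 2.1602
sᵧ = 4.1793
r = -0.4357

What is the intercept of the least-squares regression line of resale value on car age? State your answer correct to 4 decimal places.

b = r · sᵧ/sₓ = -0.4357 · 4.1793/2.1602 = -0.842941
a = ȳ − b·x̄ = 10.333333 − (-0.842941)·9.333333 = 18.200781

18.2008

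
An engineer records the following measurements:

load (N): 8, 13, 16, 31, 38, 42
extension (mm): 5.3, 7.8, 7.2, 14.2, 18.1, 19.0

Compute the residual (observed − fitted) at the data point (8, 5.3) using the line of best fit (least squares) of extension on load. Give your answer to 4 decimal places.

n = 6, Σx = 148, Σy = 71.6, Σxy = 2185, Σx² = 4658
Sxx = Σx² − (Σx)²/n = 4658 − 3650.666667 = 1007.333333
Sxy = Σxy − (Σx)(Σy)/n = 2185 − 1766.133333 = 418.866667
b = Sxy/Sxx = 418.866667/1007.333333 = 0.415817
a = ȳ − b·x̄ = 11.933333 − 0.415817·24.666667 = 1.676506
ŷ(8) = 1.676506 + 0.415817·8 = 5.003044
residual = y − ŷ = 5.3 − 5.003044 = 0.296956

0.2970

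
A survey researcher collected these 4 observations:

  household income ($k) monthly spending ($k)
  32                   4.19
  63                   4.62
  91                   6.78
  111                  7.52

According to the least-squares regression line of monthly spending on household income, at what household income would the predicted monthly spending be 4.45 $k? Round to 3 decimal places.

45.025

n = 4, Σx = 297, Σy = 23.11, Σxy = 1876.84, Σx² = 25595
Sxx = Σx² − (Σx)²/n = 25595 − 22052.25 = 3542.75
Sxy = Σxy − (Σx)(Σy)/n = 1876.84 − 1715.9175 = 160.9225
b = Sxy/Sxx = 160.9225/3542.75 = 0.045423
a = ȳ − b·x̄ = 5.7775 − 0.045423·74.25 = 2.404839
Set a + b·x = 4.45: x = (4.45 − 2.404839) / 0.045423 = 45.024748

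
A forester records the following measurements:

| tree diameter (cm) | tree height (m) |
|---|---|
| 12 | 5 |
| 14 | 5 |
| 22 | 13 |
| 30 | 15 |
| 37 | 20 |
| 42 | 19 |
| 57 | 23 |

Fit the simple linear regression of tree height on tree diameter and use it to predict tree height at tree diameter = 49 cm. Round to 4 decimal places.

22.0386

n = 7, Σx = 214, Σy = 100, Σxy = 3715, Σx² = 8106
Sxx = Σx² − (Σx)²/n = 8106 − 6542.285714 = 1563.714286
Sxy = Σxy − (Σx)(Σy)/n = 3715 − 3057.142857 = 657.857143
b = Sxy/Sxx = 657.857143/1563.714286 = 0.420702
a = ȳ − b·x̄ = 14.285714 − 0.420702·30.571429 = 1.424265
ŷ(49) = a + b·49 = 1.424265 + 0.420702·49 = 22.038644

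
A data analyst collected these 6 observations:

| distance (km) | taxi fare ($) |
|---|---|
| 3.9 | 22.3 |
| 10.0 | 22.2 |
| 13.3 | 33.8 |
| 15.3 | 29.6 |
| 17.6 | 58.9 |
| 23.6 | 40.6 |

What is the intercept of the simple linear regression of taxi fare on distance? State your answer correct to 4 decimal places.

n = 6, Σx = 83.7, Σy = 207.4, Σxy = 3206.19, Σx² = 1392.91
Sxx = Σx² − (Σx)²/n = 1392.91 − 1167.615 = 225.295
Sxy = Σxy − (Σx)(Σy)/n = 3206.19 − 2893.23 = 312.96
b = Sxy/Sxx = 312.96/225.295 = 1.389112
a = ȳ − b·x̄ = 34.566667 − 1.389112·13.95 = 15.188554

15.1886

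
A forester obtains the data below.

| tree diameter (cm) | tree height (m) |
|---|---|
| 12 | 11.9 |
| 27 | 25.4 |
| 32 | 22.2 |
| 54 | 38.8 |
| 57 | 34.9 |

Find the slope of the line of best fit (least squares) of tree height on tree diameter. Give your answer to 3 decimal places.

n = 5, Σx = 182, Σy = 133.2, Σxy = 5623.5, Σx² = 8062
Sxx = Σx² − (Σx)²/n = 8062 − 6624.8 = 1437.2
Sxy = Σxy − (Σx)(Σy)/n = 5623.5 − 4848.48 = 775.02
b = Sxy/Sxx = 775.02/1437.2 = 0.539257

0.539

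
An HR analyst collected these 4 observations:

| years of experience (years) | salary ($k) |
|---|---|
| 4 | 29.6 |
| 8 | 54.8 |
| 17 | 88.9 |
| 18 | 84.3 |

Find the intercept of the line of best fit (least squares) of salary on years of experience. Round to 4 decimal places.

17.7590

n = 4, Σx = 47, Σy = 257.6, Σxy = 3585.5, Σx² = 693
Sxx = Σx² − (Σx)²/n = 693 − 552.25 = 140.75
Sxy = Σxy − (Σx)(Σy)/n = 3585.5 − 3026.8 = 558.7
b = Sxy/Sxx = 558.7/140.75 = 3.969449
a = ȳ − b·x̄ = 64.4 − 3.969449·11.75 = 17.758970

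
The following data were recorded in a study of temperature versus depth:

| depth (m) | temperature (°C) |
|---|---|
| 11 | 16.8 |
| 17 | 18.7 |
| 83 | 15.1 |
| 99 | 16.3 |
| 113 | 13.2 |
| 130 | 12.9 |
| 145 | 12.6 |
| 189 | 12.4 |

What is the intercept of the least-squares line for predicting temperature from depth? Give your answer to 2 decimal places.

18.14

n = 8, Σx = 787, Σy = 118, Σxy = 10708.9, Σx² = 103515
Sxx = Σx² − (Σx)²/n = 103515 − 77421.125 = 26093.875
Sxy = Σxy − (Σx)(Σy)/n = 10708.9 − 11608.25 = -899.35
b = Sxy/Sxx = -899.35/26093.875 = -0.034466
a = ȳ − b·x̄ = 14.75 − (-0.034466)·98.375 = 18.140587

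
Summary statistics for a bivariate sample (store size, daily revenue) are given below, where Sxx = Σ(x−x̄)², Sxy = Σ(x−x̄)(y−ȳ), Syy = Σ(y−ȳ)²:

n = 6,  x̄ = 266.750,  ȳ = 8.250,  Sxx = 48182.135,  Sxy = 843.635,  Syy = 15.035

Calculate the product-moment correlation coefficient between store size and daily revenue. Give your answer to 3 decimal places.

r = Sxy/√(Sxx·Syy) = 843.635/√(724418.399725) = 843.635/851.127722 = 0.991197

0.991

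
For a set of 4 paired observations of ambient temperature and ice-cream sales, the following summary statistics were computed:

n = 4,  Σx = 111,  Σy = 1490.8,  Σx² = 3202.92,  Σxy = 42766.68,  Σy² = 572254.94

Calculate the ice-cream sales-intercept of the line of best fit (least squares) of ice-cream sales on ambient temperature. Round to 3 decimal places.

56.680

Sxx = Σx² − (Σx)²/n = 3202.92 − 3080.25 = 122.67
Sxy = Σxy − (Σx)(Σy)/n = 42766.68 − 41369.7 = 1396.98
b = Sxy/Sxx = 1396.98/122.67 = 11.388114
a = ȳ − b·x̄ = 372.7 − 11.388114·27.75 = 56.679824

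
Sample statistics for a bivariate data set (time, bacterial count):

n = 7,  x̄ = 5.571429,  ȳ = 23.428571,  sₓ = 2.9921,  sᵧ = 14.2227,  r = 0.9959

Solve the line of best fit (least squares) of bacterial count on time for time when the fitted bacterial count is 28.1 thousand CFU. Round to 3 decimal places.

6.558

b = r · sᵧ/sₓ = 0.9959 · 14.2227/2.9921 = 4.733928
a = ȳ − b·x̄ = 23.428571 − 4.733928·5.571429 = -2.946175
Set a + b·x = 28.1: x = (28.1 − (-2.946175)) / 4.733928 = 6.558227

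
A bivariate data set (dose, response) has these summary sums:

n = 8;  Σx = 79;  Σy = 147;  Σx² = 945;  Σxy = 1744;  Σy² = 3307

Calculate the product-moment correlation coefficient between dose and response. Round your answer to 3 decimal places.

0.925

Sxx = Σx² − (Σx)²/n = 945 − 780.125 = 164.875
Sxy = Σxy − (Σx)(Σy)/n = 1744 − 1451.625 = 292.375
Syy = Σy² − (Σy)²/n = 3307 − 2701.125 = 605.875
r = Sxy/√(Sxx·Syy) = 292.375/√(99893.640625) = 292.375/316.059552 = 0.925063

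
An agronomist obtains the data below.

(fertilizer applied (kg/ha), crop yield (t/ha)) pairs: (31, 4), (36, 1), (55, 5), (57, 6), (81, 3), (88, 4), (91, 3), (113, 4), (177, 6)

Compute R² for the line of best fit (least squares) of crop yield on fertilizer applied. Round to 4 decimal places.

0.1826

n = 9, Σx = 729, Σy = 36, Σxy = 3159, Σx² = 75215, Σy² = 164
Sxx = Σx² − (Σx)²/n = 75215 − 59049 = 16166
Sxy = Σxy − (Σx)(Σy)/n = 3159 − 2916 = 243
Syy = Σy² − (Σy)²/n = 164 − 144 = 20
R² = Sxy²/(Sxx·Syy) = (243)²/(16166·20) = 0.182633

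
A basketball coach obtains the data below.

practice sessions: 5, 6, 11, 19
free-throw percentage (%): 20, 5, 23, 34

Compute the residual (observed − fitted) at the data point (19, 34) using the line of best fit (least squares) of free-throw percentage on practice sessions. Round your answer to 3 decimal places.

0.063

n = 4, Σx = 41, Σy = 82, Σxy = 1029, Σx² = 543
Sxx = Σx² − (Σx)²/n = 543 − 420.25 = 122.75
Sxy = Σxy − (Σx)(Σy)/n = 1029 − 840.5 = 188.5
b = Sxy/Sxx = 188.5/122.75 = 1.535642
a = ȳ − b·x̄ = 20.5 − 1.535642·10.25 = 4.759674
ŷ(19) = 4.759674 + 1.535642·19 = 33.936864
residual = y − ŷ = 34 − 33.936864 = 0.063136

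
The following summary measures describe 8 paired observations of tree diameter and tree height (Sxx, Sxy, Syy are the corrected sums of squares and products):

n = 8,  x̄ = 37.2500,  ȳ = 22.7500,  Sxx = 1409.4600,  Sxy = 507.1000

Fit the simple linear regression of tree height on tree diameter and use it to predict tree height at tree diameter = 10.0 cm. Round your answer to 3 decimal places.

b = Sxy/Sxx = 507.1/1409.46 = 0.359783
a = ȳ − b·x̄ = 22.75 − 0.359783·37.25 = 9.348077
ŷ(10.0) = a + b·10.0 = 9.348077 + 0.359783·10 = 12.945908

12.946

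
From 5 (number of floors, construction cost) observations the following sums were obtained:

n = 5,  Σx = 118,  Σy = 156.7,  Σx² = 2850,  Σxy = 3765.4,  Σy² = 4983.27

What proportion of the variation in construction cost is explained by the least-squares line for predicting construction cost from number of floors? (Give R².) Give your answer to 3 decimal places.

0.960

Sxx = Σx² − (Σx)²/n = 2850 − 2784.8 = 65.2
Sxy = Σxy − (Σx)(Σy)/n = 3765.4 − 3698.12 = 67.28
Syy = Σy² − (Σy)²/n = 4983.27 − 4910.978 = 72.292
R² = Sxy²/(Sxx·Syy) = (67.28)²/(65.2·72.292) = 0.960360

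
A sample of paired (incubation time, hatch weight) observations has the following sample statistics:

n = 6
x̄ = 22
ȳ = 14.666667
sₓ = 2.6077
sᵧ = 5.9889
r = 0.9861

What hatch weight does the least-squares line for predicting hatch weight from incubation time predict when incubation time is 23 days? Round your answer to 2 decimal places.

b = r · sᵧ/sₓ = 0.9861 · 5.9889/2.6077 = 2.264699
a = ȳ − b·x̄ = 14.666667 − 2.264699·22 = -35.156700
ŷ(23) = a + b·23 = -35.156700 + 2.264699·23 = 16.931366

16.93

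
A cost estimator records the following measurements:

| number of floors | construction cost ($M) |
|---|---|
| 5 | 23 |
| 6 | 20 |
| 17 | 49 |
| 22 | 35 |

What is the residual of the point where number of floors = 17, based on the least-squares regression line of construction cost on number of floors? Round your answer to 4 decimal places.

11.8565

n = 4, Σx = 50, Σy = 127, Σxy = 1838, Σx² = 834
Sxx = Σx² − (Σx)²/n = 834 − 625 = 209
Sxy = Σxy − (Σx)(Σy)/n = 1838 − 1587.5 = 250.5
b = Sxy/Sxx = 250.5/209 = 1.198565
a = ȳ − b·x̄ = 31.75 − 1.198565·12.5 = 16.767943
ŷ(17) = 16.767943 + 1.198565·17 = 37.143541
residual = y − ŷ = 49 − 37.143541 = 11.856459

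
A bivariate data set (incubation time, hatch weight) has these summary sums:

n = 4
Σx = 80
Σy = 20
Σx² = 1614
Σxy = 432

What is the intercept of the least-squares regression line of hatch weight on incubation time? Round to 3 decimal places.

-40.714

Sxx = Σx² − (Σx)²/n = 1614 − 1600 = 14
Sxy = Σxy − (Σx)(Σy)/n = 432 − 400 = 32
b = Sxy/Sxx = 32/14 = 2.285714
a = ȳ − b·x̄ = 5 − 2.285714·20 = -40.714286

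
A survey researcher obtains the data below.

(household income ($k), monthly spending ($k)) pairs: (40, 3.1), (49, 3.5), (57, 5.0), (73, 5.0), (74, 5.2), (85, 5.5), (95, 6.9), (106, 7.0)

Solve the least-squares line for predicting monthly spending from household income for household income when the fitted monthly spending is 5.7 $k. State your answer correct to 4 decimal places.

n = 8, Σx = 579, Σy = 41.2, Σxy = 3195.3, Σx² = 45541
Sxx = Σx² − (Σx)²/n = 45541 − 41905.125 = 3635.875
Sxy = Σxy − (Σx)(Σy)/n = 3195.3 − 2981.85 = 213.45
b = Sxy/Sxx = 213.45/3635.875 = 0.058707
a = ȳ − b·x̄ = 5.15 − 0.058707·72.375 = 0.901107
Set a + b·x = 5.7: x = (5.7 − 0.901107) / 0.058707 = 81.743617

81.7436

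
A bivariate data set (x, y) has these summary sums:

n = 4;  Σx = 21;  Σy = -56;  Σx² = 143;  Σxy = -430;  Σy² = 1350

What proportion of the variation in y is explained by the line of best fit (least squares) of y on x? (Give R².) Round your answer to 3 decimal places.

Sxx = Σx² − (Σx)²/n = 143 − 110.25 = 32.75
Sxy = Σxy − (Σx)(Σy)/n = -430 − (-294) = -136
Syy = Σy² − (Σy)²/n = 1350 − 784 = 566
R² = Sxy²/(Sxx·Syy) = (-136)²/(32.75·566) = 0.997815

0.998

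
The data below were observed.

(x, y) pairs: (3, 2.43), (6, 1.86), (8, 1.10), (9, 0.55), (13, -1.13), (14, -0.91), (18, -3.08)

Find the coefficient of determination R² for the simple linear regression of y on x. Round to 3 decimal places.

n = 7, Σx = 71, Σy = 0.82, Σxy = -50.67, Σx² = 879, Σy² = 22.4684
Sxx = Σx² − (Σx)²/n = 879 − 720.142857 = 158.857143
Sxy = Σxy − (Σx)(Σy)/n = -50.67 − 8.317143 = -58.987143
Syy = Σy² − (Σy)²/n = 22.4684 − 0.096057 = 22.372343
R² = Sxy²/(Sxx·Syy) = (-58.987143)²/(158.857143·22.372343) = 0.979031

0.979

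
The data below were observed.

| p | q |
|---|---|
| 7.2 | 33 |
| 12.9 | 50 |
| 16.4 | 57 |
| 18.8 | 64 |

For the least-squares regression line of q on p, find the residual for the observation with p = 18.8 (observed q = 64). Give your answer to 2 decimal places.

n = 4, Σx = 55.3, Σy = 204, Σxy = 3020.6, Σx² = 840.65
Sxx = Σx² − (Σx)²/n = 840.65 − 764.5225 = 76.1275
Sxy = Σxy − (Σx)(Σy)/n = 3020.6 − 2820.3 = 200.3
b = Sxy/Sxx = 200.3/76.1275 = 2.631112
a = ȳ − b·x̄ = 51 − 2.631112·13.825 = 14.624873
ŷ(18.8) = 14.624873 + 2.631112·18.8 = 64.089784
residual = y − ŷ = 64 − 64.089784 = -0.089784

-0.09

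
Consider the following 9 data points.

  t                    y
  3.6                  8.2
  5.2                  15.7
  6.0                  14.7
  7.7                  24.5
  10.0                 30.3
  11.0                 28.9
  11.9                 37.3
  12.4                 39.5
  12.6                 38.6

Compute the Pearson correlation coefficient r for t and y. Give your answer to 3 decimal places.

0.983

n = 9, Σx = 80.4, Σy = 237.7, Σxy = 2428.94, Σx² = 810.42, Σy² = 7324.87
Sxx = Σx² − (Σx)²/n = 810.42 − 718.24 = 92.18
Sxy = Σxy − (Σx)(Σy)/n = 2428.94 − 2123.453333 = 305.486667
Syy = Σy² − (Σy)²/n = 7324.87 − 6277.921111 = 1046.948889
r = Sxy/√(Sxx·Syy) = 305.486667/√(96507.748578) = 305.486667/310.656963 = 0.983357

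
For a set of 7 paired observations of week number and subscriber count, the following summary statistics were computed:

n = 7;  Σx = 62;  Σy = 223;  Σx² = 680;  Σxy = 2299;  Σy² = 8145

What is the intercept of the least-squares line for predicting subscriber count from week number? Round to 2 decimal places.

Sxx = Σx² − (Σx)²/n = 680 − 549.142857 = 130.857143
Sxy = Σxy − (Σx)(Σy)/n = 2299 − 1975.142857 = 323.857143
b = Sxy/Sxx = 323.857143/130.857143 = 2.474891
a = ȳ − b·x̄ = 31.857143 − 2.474891·8.857143 = 9.936681

9.94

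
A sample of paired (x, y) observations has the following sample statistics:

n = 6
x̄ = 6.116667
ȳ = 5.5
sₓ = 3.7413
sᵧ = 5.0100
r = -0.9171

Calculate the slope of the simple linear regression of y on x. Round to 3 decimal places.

-1.228

b = r · sᵧ/sₓ = -0.9171 · 5.01/3.7413 = -1.228095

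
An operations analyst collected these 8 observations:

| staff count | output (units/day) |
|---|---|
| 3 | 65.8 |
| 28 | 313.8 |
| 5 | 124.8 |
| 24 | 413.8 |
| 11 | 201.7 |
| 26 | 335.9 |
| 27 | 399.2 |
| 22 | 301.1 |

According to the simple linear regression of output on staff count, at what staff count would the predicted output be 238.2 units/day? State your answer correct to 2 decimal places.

15.54

n = 8, Σx = 146, Σy = 2156.1, Σxy = 47893.7, Σx² = 3404
Sxx = Σx² − (Σx)²/n = 3404 − 2664.5 = 739.5
Sxy = Σxy − (Σx)(Σy)/n = 47893.7 − 39348.825 = 8544.875
b = Sxy/Sxx = 8544.875/739.5 = 11.554936
a = ȳ − b·x̄ = 269.5125 − 11.554936·18.25 = 58.634922
Set a + b·x = 238.2: x = (238.2 − 58.634922) / 11.554936 = 15.540119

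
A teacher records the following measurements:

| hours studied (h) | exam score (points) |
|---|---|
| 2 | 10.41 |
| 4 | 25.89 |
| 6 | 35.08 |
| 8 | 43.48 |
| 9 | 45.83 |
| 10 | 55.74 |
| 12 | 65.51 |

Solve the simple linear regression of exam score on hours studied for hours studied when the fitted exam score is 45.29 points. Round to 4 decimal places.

n = 7, Σx = 51, Σy = 281.94, Σxy = 2438.69, Σx² = 445
Sxx = Σx² − (Σx)²/n = 445 − 371.571429 = 73.428571
Sxy = Σxy − (Σx)(Σy)/n = 2438.69 − 2054.134286 = 384.555714
b = Sxy/Sxx = 384.555714/73.428571 = 5.237140
a = ȳ − b·x̄ = 40.277143 − 5.237140·7.285714 = 2.120837
Set a + b·x = 45.29: x = (45.29 − 2.120837) / 5.237140 = 8.242889

8.2429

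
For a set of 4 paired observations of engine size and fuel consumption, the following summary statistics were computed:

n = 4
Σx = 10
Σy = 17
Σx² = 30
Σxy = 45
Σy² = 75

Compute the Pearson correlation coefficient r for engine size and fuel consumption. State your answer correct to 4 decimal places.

0.6742

Sxx = Σx² − (Σx)²/n = 30 − 25 = 5
Sxy = Σxy − (Σx)(Σy)/n = 45 − 42.5 = 2.5
Syy = Σy² − (Σy)²/n = 75 − 72.25 = 2.75
r = Sxy/√(Sxx·Syy) = 2.5/√(13.75) = 2.5/3.708099 = 0.674200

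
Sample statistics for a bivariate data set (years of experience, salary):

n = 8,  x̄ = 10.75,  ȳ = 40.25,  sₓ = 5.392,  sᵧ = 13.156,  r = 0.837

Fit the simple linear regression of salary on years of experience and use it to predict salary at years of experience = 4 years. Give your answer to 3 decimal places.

26.465

b = r · sᵧ/sₓ = 0.837 · 13.156/5.392 = 2.042205
a = ȳ − b·x̄ = 40.25 − 2.042205·10.75 = 18.296291
ŷ(4) = a + b·4 = 18.296291 + 2.042205·4 = 26.465113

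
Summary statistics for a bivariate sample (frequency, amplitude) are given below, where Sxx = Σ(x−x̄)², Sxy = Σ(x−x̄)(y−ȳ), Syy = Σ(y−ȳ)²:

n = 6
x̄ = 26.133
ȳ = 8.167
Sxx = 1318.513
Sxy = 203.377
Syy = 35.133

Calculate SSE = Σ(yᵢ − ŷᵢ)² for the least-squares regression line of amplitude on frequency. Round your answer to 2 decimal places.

b = Sxy/Sxx = 203.377/1318.513 = 0.154247
SSE = Syy − b·Sxy = 35.133 − 0.154247·203.377 = 3.762658

3.76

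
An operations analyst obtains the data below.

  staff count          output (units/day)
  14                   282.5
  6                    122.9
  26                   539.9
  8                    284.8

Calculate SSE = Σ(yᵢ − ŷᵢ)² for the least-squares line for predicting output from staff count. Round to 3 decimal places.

n = 4, Σx = 54, Σy = 1230.1, Σxy = 21008.2, Σx² = 972, Σy² = 467513.71
Sxx = Σx² − (Σx)²/n = 972 − 729 = 243
Sxy = Σxy − (Σx)(Σy)/n = 21008.2 − 16606.35 = 4401.85
Syy = Σy² − (Σy)²/n = 467513.71 − 378286.5025 = 89227.2075
b = Sxy/Sxx = 4401.85/243 = 18.114609
SSE = Syy − b·Sxy = 89227.2075 − 18.114609·4401.85 = 9489.415638

9489.416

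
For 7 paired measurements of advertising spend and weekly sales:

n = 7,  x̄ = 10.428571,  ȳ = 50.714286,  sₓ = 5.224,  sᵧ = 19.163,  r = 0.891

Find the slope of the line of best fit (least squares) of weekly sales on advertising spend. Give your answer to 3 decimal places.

b = r · sᵧ/sₓ = 0.891 · 19.163/5.224 = 3.268421

3.268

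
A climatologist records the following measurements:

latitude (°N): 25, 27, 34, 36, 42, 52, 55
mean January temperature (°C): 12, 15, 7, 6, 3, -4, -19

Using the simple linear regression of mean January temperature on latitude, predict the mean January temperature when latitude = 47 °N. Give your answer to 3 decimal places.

n = 7, Σx = 271, Σy = 20, Σxy = 32, Σx² = 11299
Sxx = Σx² − (Σx)²/n = 11299 − 10491.571429 = 807.428571
Sxy = Σxy − (Σx)(Σy)/n = 32 − 774.285714 = -742.285714
b = Sxy/Sxx = -742.285714/807.428571 = -0.919321
a = ȳ − b·x̄ = 2.857143 − (-0.919321)·38.714286 = 38.447983
ŷ(47) = a + b·47 = 38.447983 + (-0.919321)·47 = -4.760085

-4.760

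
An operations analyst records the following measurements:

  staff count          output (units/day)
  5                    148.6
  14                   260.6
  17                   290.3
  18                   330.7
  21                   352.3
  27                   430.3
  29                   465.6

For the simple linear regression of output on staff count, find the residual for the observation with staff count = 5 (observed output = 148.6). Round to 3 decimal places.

2.958

n = 7, Σx = 131, Σy = 2278.4, Σxy = 47797.9, Σx² = 2845
Sxx = Σx² − (Σx)²/n = 2845 − 2451.571429 = 393.428571
Sxy = Σxy − (Σx)(Σy)/n = 47797.9 − 42638.628571 = 5159.271429
b = Sxy/Sxx = 5159.271429/393.428571 = 13.113617
a = ȳ − b·x̄ = 325.485714 − 13.113617·18.714286 = 80.073747
ŷ(5) = 80.073747 + 13.113617·5 = 145.641830
residual = y − ŷ = 148.6 − 145.641830 = 2.958170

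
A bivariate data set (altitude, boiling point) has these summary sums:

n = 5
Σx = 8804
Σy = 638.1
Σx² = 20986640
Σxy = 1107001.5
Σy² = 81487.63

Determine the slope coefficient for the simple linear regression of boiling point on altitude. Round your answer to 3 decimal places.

-0.003

Sxx = Σx² − (Σx)²/n = 20986640 − 15502083.2 = 5484556.8
Sxy = Σxy − (Σx)(Σy)/n = 1107001.5 − 1123566.48 = -16564.98
b = Sxy/Sxx = -16564.98/5484556.8 = -0.003020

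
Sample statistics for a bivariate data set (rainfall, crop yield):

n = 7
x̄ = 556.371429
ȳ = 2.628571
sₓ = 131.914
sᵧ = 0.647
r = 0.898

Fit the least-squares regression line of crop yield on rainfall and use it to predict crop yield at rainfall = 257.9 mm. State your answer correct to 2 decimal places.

b = r · sᵧ/sₓ = 0.898 · 0.647/131.914 = 0.004404
a = ȳ − b·x̄ = 2.628571 − 0.004404·556.371429 = 0.178072
ŷ(257.9) = a + b·257.9 = 0.178072 + 0.004404·257.9 = 1.313974

1.31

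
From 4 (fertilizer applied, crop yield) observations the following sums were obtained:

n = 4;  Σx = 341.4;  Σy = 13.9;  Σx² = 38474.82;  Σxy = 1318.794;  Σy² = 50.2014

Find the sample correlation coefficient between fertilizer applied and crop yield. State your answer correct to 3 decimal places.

Sxx = Σx² − (Σx)²/n = 38474.82 − 29138.49 = 9336.33
Sxy = Σxy − (Σx)(Σy)/n = 1318.794 − 1186.365 = 132.429
Syy = Σy² − (Σy)²/n = 50.2014 − 48.3025 = 1.8989
r = Sxy/√(Sxx·Syy) = 132.429/√(17728.757037) = 132.429/133.149379 = 0.994590

0.995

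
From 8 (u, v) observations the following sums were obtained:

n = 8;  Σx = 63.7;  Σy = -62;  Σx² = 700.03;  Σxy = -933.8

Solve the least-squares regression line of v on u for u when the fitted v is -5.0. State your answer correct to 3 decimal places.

Sxx = Σx² − (Σx)²/n = 700.03 − 507.21125 = 192.81875
Sxy = Σxy − (Σx)(Σy)/n = -933.8 − (-493.675) = -440.125
b = Sxy/Sxx = -440.125/192.81875 = -2.282584
a = ȳ − b·x̄ = -7.75 − (-2.282584)·7.9625 = 10.425075
Set a + b·x = -5.0: x = (-5.0 − 10.425075) / (-2.282584) = 6.757725

6.758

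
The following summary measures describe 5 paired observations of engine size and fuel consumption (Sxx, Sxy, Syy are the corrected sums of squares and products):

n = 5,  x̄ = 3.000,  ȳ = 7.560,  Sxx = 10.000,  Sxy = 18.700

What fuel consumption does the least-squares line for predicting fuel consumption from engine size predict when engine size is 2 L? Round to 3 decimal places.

b = Sxy/Sxx = 18.7/10 = 1.87
a = ȳ − b·x̄ = 7.56 − 1.87·3 = 1.95
ŷ(2) = a + b·2 = 1.95 + 1.87·2 = 5.69

5.690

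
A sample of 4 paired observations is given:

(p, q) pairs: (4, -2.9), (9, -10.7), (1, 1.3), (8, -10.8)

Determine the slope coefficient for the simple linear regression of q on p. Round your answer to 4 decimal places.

n = 4, Σx = 22, Σy = -23.1, Σxy = -193, Σx² = 162
Sxx = Σx² − (Σx)²/n = 162 − 121 = 41
Sxy = Σxy − (Σx)(Σy)/n = -193 − (-127.05) = -65.95
b = Sxy/Sxx = -65.95/41 = -1.608537

-1.6085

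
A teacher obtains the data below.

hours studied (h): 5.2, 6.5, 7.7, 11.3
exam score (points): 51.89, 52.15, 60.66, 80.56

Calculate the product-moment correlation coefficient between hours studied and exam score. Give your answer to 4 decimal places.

0.9801

n = 4, Σx = 30.7, Σy = 245.26, Σxy = 1986.213, Σx² = 256.27, Σy² = 15581.7438
Sxx = Σx² − (Σx)²/n = 256.27 − 235.6225 = 20.6475
Sxy = Σxy − (Σx)(Σy)/n = 1986.213 − 1882.3705 = 103.8425
Syy = Σy² − (Σy)²/n = 15581.7438 − 15038.1169 = 543.6269
r = Sxy/√(Sxx·Syy) = 103.8425/√(11224.536418) = 103.8425/105.945913 = 0.980146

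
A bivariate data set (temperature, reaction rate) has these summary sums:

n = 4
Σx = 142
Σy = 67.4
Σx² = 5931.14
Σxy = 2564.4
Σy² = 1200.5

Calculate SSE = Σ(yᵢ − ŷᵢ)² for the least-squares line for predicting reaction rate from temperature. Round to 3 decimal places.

31.691

Sxx = Σx² − (Σx)²/n = 5931.14 − 5041 = 890.14
Sxy = Σxy − (Σx)(Σy)/n = 2564.4 − 2392.7 = 171.7
Syy = Σy² − (Σy)²/n = 1200.5 − 1135.69 = 64.81
b = Sxy/Sxx = 171.7/890.14 = 0.192891
SSE = Syy − b·Sxy = 64.81 − 0.192891·171.7 = 31.690614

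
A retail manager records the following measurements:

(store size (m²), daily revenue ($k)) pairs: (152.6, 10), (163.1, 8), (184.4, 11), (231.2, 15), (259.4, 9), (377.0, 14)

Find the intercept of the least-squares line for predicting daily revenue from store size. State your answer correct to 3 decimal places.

n = 6, Σx = 1367.7, Σy = 67, Σxy = 15939.8, Σx² = 346762.53
Sxx = Σx² − (Σx)²/n = 346762.53 − 311767.215 = 34995.315
Sxy = Σxy − (Σx)(Σy)/n = 15939.8 − 15272.65 = 667.15
b = Sxy/Sxx = 667.15/34995.315 = 0.019064
a = ȳ − b·x̄ = 11.166667 − 0.019064·227.95 = 6.821032

6.821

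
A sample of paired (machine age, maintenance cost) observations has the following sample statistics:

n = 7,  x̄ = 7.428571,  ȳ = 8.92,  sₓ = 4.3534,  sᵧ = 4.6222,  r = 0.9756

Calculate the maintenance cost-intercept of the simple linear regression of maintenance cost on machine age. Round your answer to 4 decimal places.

1.2252

b = r · sᵧ/sₓ = 0.9756 · 4.6222/4.3534 = 1.035838
a = ȳ − b·x̄ = 8.92 − 1.035838·7.428571 = 1.225202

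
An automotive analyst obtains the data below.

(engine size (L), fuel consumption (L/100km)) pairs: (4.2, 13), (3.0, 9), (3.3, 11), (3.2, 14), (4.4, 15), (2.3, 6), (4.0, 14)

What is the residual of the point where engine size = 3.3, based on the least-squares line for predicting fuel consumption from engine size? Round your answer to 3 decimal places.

-0.016

n = 7, Σx = 24.4, Σy = 82, Σxy = 298.5, Σx² = 88.42
Sxx = Σx² − (Σx)²/n = 88.42 − 85.051429 = 3.368571
Sxy = Σxy − (Σx)(Σy)/n = 298.5 − 285.828571 = 12.671429
b = Sxy/Sxx = 12.671429/3.368571 = 3.761662
a = ȳ − b·x̄ = 11.714286 − 3.761662·3.485714 = -1.397795
ŷ(3.3) = -1.397795 + 3.761662·3.3 = 11.015691
residual = y − ŷ = 11 − 11.015691 = -0.015691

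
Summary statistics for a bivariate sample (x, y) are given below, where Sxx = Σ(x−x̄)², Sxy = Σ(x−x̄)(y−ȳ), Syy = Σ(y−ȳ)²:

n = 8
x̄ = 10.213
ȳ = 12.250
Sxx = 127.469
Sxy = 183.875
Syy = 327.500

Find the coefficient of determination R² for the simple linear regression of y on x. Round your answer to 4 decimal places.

R² = Sxy²/(Sxx·Syy) = (183.875)²/(127.469·327.5) = 0.809896

0.8099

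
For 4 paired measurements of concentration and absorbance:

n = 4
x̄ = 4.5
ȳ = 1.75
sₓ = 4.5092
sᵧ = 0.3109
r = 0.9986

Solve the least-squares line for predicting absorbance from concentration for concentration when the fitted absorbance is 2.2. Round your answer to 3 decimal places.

11.036

b = r · sᵧ/sₓ = 0.9986 · 0.3109/4.5092 = 0.068851
a = ȳ − b·x̄ = 1.75 − 0.068851·4.5 = 1.440169
Set a + b·x = 2.2: x = (2.2 − 1.440169) / 0.068851 = 11.035815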